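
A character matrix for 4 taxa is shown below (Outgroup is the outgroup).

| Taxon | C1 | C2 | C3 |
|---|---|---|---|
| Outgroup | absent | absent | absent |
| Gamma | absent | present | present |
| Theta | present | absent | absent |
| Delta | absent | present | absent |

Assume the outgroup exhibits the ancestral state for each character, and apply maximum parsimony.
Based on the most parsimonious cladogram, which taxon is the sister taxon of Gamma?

The outgroup has state 'absent' for every character, so 'present' is the derived state throughout.
C1: derived state 'present' in Theta only — an autapomorphy, so it tells us nothing about relationships among taxa.
C2: derived state 'present' in Delta and Gamma only — synapomorphy for {Delta, Gamma}.
C3 (derived state 'present') is unique to Gamma (autapomorphy; uninformative for grouping).
Most parsimonious ingroup topology: (Theta,(Gamma,Delta)).
Gamma and Delta form a cherry on this tree, so they are sister taxa.

Delta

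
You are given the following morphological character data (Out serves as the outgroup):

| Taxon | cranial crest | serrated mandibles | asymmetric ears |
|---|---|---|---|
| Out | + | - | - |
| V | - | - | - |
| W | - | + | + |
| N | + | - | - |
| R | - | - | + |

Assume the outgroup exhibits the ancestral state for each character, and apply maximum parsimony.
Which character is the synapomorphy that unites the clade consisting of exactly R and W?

Character polarity is set by the outgroup: the derived state is whichever differs from the outgroup's state, so for cranial crest the derived state is '-', and for the remaining characters it is '+'.
Only R, V, and W show the derived state '-' for cranial crest, supporting them as a clade.
serrated mandibles (derived state '+') is unique to W (autapomorphy; uninformative for grouping).
Only R and W show the derived state '+' for asymmetric ears, supporting them as a clade.
Most parsimonious ingroup topology: ((V,(W,R)),N).
The clade {R, W} is supported by asymmetric ears: its derived state '+' occurs in exactly those taxa and in no other taxon (including the outgroup).

asymmetric ears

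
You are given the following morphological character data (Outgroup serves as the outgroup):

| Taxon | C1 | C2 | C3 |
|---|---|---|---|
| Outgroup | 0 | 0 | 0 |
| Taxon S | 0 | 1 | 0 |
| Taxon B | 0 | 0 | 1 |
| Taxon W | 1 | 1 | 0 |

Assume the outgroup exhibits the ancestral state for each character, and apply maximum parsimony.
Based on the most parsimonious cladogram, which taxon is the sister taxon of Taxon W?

The outgroup has state '0' for every character, so '1' is the derived state throughout.
C1: derived state '1' in Taxon W only — an autapomorphy, so it tells us nothing about relationships among taxa.
C2 (derived state '1') is shared by Taxon S and Taxon W — a synapomorphy uniting that clade.
C3 (derived state '1') is unique to Taxon B (autapomorphy; uninformative for grouping).
Most parsimonious ingroup topology: ((Taxon S,Taxon W),Taxon B).
Taxon W and Taxon S form a cherry on this tree, so they are sister taxa.

Taxon S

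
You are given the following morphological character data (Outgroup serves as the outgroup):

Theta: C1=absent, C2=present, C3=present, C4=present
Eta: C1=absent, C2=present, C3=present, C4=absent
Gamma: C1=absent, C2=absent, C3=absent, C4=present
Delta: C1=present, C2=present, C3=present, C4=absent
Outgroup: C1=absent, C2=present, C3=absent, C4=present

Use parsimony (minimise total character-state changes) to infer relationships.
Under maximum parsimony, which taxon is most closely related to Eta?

Delta

Character polarity is set by the outgroup: the derived state is whichever differs from the outgroup's state, so for C2, C4 the derived state is 'absent', and for the remaining characters it is 'present'.
C1 (derived state 'present') is unique to Delta (autapomorphy; uninformative for grouping).
C2 (derived state 'absent') is unique to Gamma (autapomorphy; uninformative for grouping).
C3: derived state 'present' in Delta, Eta, and Theta only — synapomorphy for {Delta, Eta, Theta}.
C4 (derived state 'absent') is shared by Delta and Eta — a synapomorphy uniting that clade.
Most parsimonious ingroup topology: (((Delta,Eta),Theta),Gamma).
Eta and Delta form a cherry on this tree, so they are sister taxa.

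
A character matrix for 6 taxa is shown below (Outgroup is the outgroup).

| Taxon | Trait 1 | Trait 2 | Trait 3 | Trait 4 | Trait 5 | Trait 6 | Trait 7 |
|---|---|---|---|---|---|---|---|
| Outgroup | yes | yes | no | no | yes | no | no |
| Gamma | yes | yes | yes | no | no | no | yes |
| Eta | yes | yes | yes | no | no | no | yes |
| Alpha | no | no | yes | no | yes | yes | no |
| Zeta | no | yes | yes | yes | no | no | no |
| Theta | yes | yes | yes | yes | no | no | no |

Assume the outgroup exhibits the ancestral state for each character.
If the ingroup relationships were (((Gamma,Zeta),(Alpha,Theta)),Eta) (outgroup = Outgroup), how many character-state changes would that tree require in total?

11

Map each character onto (((Gamma,Zeta),(Alpha,Theta)),Eta) (rooted by Outgroup) and count the minimum state changes it requires (Fitch parsimony):
Trait 1: 2; Trait 2: 1; Trait 3: 1; Trait 4: 2; Trait 5: 2; Trait 6: 1; Trait 7: 2.
Total tree length = 11.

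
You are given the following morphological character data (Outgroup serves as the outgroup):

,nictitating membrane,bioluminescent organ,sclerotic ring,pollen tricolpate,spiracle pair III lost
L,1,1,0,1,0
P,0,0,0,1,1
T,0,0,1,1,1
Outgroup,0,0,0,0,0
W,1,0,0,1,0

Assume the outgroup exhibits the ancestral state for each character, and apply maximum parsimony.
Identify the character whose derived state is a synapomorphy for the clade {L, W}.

nictitating membrane

The outgroup has state '0' for every character, so '1' is the derived state throughout.
nictitating membrane (derived state '1') is shared by L and W — a synapomorphy uniting that clade.
bioluminescent organ: derived state '1' in L only — an autapomorphy, so it tells us nothing about relationships among taxa.
sclerotic ring (derived state '1') is unique to T (autapomorphy; uninformative for grouping).
pollen tricolpate (derived state '1') is shared by all ingroup taxa — unites the whole ingroup.
spiracle pair III lost (derived state '1') is shared by P and T — a synapomorphy uniting that clade.
Most parsimonious ingroup topology: ((W,L),(P,T)).
The clade {L, W} is supported by nictitating membrane: its derived state '1' occurs in exactly those taxa and in no other taxon (including the outgroup).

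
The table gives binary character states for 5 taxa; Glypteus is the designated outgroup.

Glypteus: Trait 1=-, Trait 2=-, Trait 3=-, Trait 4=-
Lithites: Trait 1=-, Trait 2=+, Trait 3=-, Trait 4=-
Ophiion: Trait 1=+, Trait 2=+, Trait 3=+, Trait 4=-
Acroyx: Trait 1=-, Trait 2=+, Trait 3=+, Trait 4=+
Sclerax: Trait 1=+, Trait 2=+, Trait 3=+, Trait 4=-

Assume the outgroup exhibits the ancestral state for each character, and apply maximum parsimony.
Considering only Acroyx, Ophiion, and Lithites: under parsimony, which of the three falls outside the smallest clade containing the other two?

The outgroup has state '-' for every character, so '+' is the derived state throughout.
Trait 1 (derived state '+') is shared by Ophiion and Sclerax — a synapomorphy uniting that clade.
Trait 2 (derived state '+') is shared by all ingroup taxa — unites the whole ingroup.
Only Acroyx, Ophiion, and Sclerax show the derived state '+' for Trait 3, supporting them as a clade.
Trait 4: derived state '+' in Acroyx only — an autapomorphy, so it tells us nothing about relationships among taxa.
Most parsimonious ingroup topology: (Lithites,((Ophiion,Sclerax),Acroyx)).
Acroyx and Ophiion share a more recent common ancestor with each other than either does with Lithites, so Lithites is the least closely related of the three.

Lithites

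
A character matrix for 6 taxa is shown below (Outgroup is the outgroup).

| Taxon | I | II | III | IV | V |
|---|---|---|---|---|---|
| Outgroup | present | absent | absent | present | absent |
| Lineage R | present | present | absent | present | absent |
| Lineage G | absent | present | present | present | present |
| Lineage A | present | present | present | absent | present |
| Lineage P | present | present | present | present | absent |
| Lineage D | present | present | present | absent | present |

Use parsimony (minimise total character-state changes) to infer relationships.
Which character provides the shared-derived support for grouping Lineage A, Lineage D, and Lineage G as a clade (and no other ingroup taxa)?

V

Character polarity is set by the outgroup: the derived state is whichever differs from the outgroup's state, so for I, IV the derived state is 'absent', and for the remaining characters it is 'present'.
I (derived state 'absent') is unique to Lineage G (autapomorphy; uninformative for grouping).
All ingroup taxa share the derived state 'present' for II; it defines the ingroup but does not resolve relationships within it.
III: derived state 'present' in Lineage A, Lineage D, Lineage G, and Lineage P only — synapomorphy for {Lineage A, Lineage D, Lineage G, Lineage P}.
IV (derived state 'absent') is shared by Lineage A and Lineage D — a synapomorphy uniting that clade.
V (derived state 'present') is shared by Lineage A, Lineage D, and Lineage G — a synapomorphy uniting that clade.
Most parsimonious ingroup topology: ((((Lineage A,Lineage D),Lineage G),Lineage P),Lineage R).
The clade {Lineage A, Lineage D, Lineage G} is supported by V: its derived state 'present' occurs in exactly those taxa and in no other taxon (including the outgroup).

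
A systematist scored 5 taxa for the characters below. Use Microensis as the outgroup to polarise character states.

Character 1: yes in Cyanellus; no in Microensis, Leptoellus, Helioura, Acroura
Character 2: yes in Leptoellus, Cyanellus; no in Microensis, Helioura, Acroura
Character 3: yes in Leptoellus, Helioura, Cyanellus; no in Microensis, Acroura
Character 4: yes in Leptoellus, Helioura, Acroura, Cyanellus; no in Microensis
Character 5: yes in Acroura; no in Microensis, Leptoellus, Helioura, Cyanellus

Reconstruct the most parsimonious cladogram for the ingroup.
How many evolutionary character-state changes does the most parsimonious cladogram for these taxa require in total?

The outgroup has state 'no' for every character, so 'yes' is the derived state throughout.
Character 1: derived state 'yes' in Cyanellus only — an autapomorphy, so it tells us nothing about relationships among taxa.
Character 2: derived state 'yes' in Cyanellus and Leptoellus only — synapomorphy for {Cyanellus, Leptoellus}.
Only Cyanellus, Helioura, and Leptoellus show the derived state 'yes' for Character 3, supporting them as a clade.
All ingroup taxa share the derived state 'yes' for Character 4; it defines the ingroup but does not resolve relationships within it.
Character 5: derived state 'yes' in Acroura only — an autapomorphy, so it tells us nothing about relationships among taxa.
Most parsimonious ingroup topology: (((Leptoellus,Cyanellus),Helioura),Acroura).
Changes per character on this tree: Character 1: 1; Character 2: 1; Character 3: 1; Character 4: 1; Character 5: 1.
Total = 5.

5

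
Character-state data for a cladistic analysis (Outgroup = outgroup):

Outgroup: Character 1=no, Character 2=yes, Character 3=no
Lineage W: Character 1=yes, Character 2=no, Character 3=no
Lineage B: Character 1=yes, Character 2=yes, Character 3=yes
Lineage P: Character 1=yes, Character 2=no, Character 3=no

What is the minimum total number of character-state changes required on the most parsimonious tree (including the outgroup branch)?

3

Character polarity is set by the outgroup: the derived state is whichever differs from the outgroup's state, so for Character 2 the derived state is 'no', and for the remaining characters it is 'yes'.
Character 1 (derived state 'yes') is shared by all ingroup taxa — unites the whole ingroup.
Only Lineage P and Lineage W show the derived state 'no' for Character 2, supporting them as a clade.
Character 3: derived state 'yes' in Lineage B only — an autapomorphy, so it tells us nothing about relationships among taxa.
Most parsimonious ingroup topology: ((Lineage W,Lineage P),Lineage B).
Changes per character on this tree: Character 1: 1; Character 2: 1; Character 3: 1.
Total = 3.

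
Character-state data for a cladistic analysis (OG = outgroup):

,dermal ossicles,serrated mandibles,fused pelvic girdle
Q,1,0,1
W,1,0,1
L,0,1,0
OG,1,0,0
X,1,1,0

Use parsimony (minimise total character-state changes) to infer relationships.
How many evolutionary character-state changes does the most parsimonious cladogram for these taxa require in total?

3

Character polarity is set by the outgroup: the derived state is whichever differs from the outgroup's state, so for dermal ossicles the derived state is '0', and for the remaining characters it is '1'.
dermal ossicles (derived state '0') is unique to L (autapomorphy; uninformative for grouping).
serrated mandibles (derived state '1') is shared by L and X — a synapomorphy uniting that clade.
fused pelvic girdle: derived state '1' in Q and W only — synapomorphy for {Q, W}.
Most parsimonious ingroup topology: ((L,X),(W,Q)).
Changes per character on this tree: dermal ossicles: 1; serrated mandibles: 1; fused pelvic girdle: 1.
Total = 3.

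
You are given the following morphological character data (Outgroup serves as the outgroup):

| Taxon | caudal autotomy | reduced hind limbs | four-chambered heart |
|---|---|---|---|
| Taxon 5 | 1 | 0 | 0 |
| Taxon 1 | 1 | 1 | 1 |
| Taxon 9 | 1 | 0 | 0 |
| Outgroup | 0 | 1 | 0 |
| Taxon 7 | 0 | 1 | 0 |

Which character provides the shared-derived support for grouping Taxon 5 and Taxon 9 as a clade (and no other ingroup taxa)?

reduced hind limbs

Character polarity is set by the outgroup: the derived state is whichever differs from the outgroup's state, so for reduced hind limbs the derived state is '0', and for the remaining characters it is '1'.
caudal autotomy (derived state '1') is shared by Taxon 1, Taxon 5, and Taxon 9 — a synapomorphy uniting that clade.
reduced hind limbs: derived state '0' in Taxon 5 and Taxon 9 only — synapomorphy for {Taxon 5, Taxon 9}.
four-chambered heart: derived state '1' in Taxon 1 only — an autapomorphy, so it tells us nothing about relationships among taxa.
Most parsimonious ingroup topology: ((Taxon 1,(Taxon 9,Taxon 5)),Taxon 7).
The clade {Taxon 5, Taxon 9} is supported by reduced hind limbs: its derived state '0' occurs in exactly those taxa and in no other taxon (including the outgroup).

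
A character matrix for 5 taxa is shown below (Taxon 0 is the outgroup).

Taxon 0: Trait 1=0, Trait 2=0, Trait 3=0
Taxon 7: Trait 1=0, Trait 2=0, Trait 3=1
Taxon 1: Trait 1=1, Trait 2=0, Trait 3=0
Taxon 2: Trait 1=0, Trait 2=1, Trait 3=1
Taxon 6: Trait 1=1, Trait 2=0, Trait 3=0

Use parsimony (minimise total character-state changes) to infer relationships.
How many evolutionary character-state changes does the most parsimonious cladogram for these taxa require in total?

3

The outgroup has state '0' for every character, so '1' is the derived state throughout.
Trait 1 (derived state '1') is shared by Taxon 1 and Taxon 6 — a synapomorphy uniting that clade.
Trait 2 (derived state '1') is unique to Taxon 2 (autapomorphy; uninformative for grouping).
Only Taxon 2 and Taxon 7 show the derived state '1' for Trait 3, supporting them as a clade.
Most parsimonious ingroup topology: ((Taxon 7,Taxon 2),(Taxon 1,Taxon 6)).
Changes per character on this tree: Trait 1: 1; Trait 2: 1; Trait 3: 1.
Total = 3.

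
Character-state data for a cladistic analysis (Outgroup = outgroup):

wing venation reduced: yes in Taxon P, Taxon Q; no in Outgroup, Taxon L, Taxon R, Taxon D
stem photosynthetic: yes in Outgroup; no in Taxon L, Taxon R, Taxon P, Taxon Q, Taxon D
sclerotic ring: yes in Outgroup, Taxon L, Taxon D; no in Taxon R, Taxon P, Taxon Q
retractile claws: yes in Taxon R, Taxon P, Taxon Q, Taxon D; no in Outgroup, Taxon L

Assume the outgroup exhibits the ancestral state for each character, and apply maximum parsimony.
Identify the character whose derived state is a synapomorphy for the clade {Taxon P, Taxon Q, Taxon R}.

sclerotic ring

Character polarity is set by the outgroup: the derived state is whichever differs from the outgroup's state, so for stem photosynthetic, sclerotic ring the derived state is 'no', and for the remaining characters it is 'yes'.
wing venation reduced (derived state 'yes') is shared by Taxon P and Taxon Q — a synapomorphy uniting that clade.
stem photosynthetic (derived state 'no') is shared by all ingroup taxa — unites the whole ingroup.
Only Taxon P, Taxon Q, and Taxon R show the derived state 'no' for sclerotic ring, supporting them as a clade.
retractile claws (derived state 'yes') is shared by Taxon D, Taxon P, Taxon Q, and Taxon R — a synapomorphy uniting that clade.
Most parsimonious ingroup topology: ((((Taxon P,Taxon Q),Taxon R),Taxon D),Taxon L).
The clade {Taxon P, Taxon Q, Taxon R} is supported by sclerotic ring: its derived state 'no' occurs in exactly those taxa and in no other taxon (including the outgroup).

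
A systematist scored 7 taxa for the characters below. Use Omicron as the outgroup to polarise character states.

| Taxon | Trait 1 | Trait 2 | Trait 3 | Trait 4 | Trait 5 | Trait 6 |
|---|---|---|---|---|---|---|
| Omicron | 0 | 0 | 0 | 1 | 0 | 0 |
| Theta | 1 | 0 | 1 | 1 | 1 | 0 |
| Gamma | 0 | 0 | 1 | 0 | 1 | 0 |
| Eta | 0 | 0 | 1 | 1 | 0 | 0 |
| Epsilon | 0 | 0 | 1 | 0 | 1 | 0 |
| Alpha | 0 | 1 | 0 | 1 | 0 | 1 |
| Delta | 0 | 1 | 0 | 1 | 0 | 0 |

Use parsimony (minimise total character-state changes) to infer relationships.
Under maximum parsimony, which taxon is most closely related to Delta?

Character polarity is set by the outgroup: the derived state is whichever differs from the outgroup's state, so for Trait 4 the derived state is '0', and for the remaining characters it is '1'.
Trait 1: derived state '1' in Theta only — an autapomorphy, so it tells us nothing about relationships among taxa.
Only Alpha and Delta show the derived state '1' for Trait 2, supporting them as a clade.
Only Epsilon, Eta, Gamma, and Theta show the derived state '1' for Trait 3, supporting them as a clade.
Only Epsilon and Gamma show the derived state '0' for Trait 4, supporting them as a clade.
Trait 5: derived state '1' in Epsilon, Gamma, and Theta only — synapomorphy for {Epsilon, Gamma, Theta}.
Trait 6 (derived state '1') is unique to Alpha (autapomorphy; uninformative for grouping).
Most parsimonious ingroup topology: (((Theta,(Gamma,Epsilon)),Eta),(Alpha,Delta)).
Delta and Alpha form a cherry on this tree, so they are sister taxa.

Alpha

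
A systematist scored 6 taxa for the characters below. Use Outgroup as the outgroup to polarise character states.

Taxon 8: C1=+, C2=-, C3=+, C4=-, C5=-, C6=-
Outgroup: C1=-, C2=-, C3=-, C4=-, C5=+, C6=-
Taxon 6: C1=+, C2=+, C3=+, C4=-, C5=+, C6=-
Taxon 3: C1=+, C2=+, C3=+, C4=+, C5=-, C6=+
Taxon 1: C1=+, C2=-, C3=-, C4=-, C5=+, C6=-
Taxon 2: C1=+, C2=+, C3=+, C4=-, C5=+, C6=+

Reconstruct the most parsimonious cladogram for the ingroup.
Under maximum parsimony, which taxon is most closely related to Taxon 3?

Taxon 2

Character polarity is set by the outgroup: the derived state is whichever differs from the outgroup's state, so for C5 the derived state is '-', and for the remaining characters it is '+'.
All ingroup taxa share the derived state '+' for C1; it defines the ingroup but does not resolve relationships within it.
Only Taxon 2, Taxon 3, and Taxon 6 show the derived state '+' for C2, supporting them as a clade.
Only Taxon 2, Taxon 3, Taxon 6, and Taxon 8 show the derived state '+' for C3, supporting them as a clade.
C4 (derived state '+') is unique to Taxon 3 (autapomorphy; uninformative for grouping).
C5 (state '-') occurs in Taxon 3 and Taxon 8 but conflicts with the nesting implied by the other characters — most parsimoniously interpreted as homoplasy.
C6 (derived state '+') is shared by Taxon 2 and Taxon 3 — a synapomorphy uniting that clade.
Most parsimonious ingroup topology: ((((Taxon 3,Taxon 2),Taxon 6),Taxon 8),Taxon 1).
Taxon 3 and Taxon 2 form a cherry on this tree, so they are sister taxa.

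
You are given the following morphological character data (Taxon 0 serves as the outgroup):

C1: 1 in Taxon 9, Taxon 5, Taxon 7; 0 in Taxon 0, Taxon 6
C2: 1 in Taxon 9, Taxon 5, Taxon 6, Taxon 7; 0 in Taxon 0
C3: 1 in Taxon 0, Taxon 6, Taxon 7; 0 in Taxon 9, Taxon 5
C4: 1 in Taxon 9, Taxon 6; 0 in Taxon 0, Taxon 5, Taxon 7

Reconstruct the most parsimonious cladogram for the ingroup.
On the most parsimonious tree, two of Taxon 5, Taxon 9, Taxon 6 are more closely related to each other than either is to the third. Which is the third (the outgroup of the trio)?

Character polarity is set by the outgroup: the derived state is whichever differs from the outgroup's state, so for C3 the derived state is '0', and for the remaining characters it is '1'.
C1: derived state '1' in Taxon 5, Taxon 7, and Taxon 9 only — synapomorphy for {Taxon 5, Taxon 7, Taxon 9}.
All ingroup taxa share the derived state '1' for C2; it defines the ingroup but does not resolve relationships within it.
C3 (derived state '0') is shared by Taxon 5 and Taxon 9 — a synapomorphy uniting that clade.
C4 (state '1') occurs in Taxon 6 and Taxon 9 but conflicts with the nesting implied by the other characters — most parsimoniously interpreted as homoplasy.
Most parsimonious ingroup topology: (((Taxon 9,Taxon 5),Taxon 7),Taxon 6).
Taxon 5 and Taxon 9 share a more recent common ancestor with each other than either does with Taxon 6, so Taxon 6 is the least closely related of the three.

Taxon 6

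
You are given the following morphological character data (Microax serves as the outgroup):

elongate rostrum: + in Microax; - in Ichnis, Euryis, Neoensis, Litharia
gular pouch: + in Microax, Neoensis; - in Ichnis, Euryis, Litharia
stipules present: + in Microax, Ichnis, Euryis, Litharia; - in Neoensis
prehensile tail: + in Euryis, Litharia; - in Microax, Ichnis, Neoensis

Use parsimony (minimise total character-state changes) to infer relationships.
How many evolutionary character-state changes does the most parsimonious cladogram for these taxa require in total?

Character polarity is set by the outgroup: the derived state is whichever differs from the outgroup's state, so for elongate rostrum, gular pouch, stipules present the derived state is '-', and for the remaining characters it is '+'.
All ingroup taxa share the derived state '-' for elongate rostrum; it defines the ingroup but does not resolve relationships within it.
gular pouch (derived state '-') is shared by Euryis, Ichnis, and Litharia — a synapomorphy uniting that clade.
stipules present: derived state '-' in Neoensis only — an autapomorphy, so it tells us nothing about relationships among taxa.
prehensile tail (derived state '+') is shared by Euryis and Litharia — a synapomorphy uniting that clade.
Most parsimonious ingroup topology: ((Ichnis,(Euryis,Litharia)),Neoensis).
Changes per character on this tree: elongate rostrum: 1; gular pouch: 1; stipules present: 1; prehensile tail: 1.
Total = 4.

4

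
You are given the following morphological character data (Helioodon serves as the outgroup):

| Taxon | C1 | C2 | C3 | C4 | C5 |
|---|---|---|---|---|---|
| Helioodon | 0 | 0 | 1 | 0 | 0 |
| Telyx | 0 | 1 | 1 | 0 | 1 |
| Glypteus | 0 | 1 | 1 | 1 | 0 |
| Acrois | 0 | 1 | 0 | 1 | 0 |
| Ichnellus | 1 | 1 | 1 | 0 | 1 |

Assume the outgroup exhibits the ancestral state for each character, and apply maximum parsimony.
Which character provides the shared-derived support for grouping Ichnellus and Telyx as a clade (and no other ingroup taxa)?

C5

Character polarity is set by the outgroup: the derived state is whichever differs from the outgroup's state, so for C3 the derived state is '0', and for the remaining characters it is '1'.
C1: derived state '1' in Ichnellus only — an autapomorphy, so it tells us nothing about relationships among taxa.
All ingroup taxa share the derived state '1' for C2; it defines the ingroup but does not resolve relationships within it.
C3: derived state '0' in Acrois only — an autapomorphy, so it tells us nothing about relationships among taxa.
C4: derived state '1' in Acrois and Glypteus only — synapomorphy for {Acrois, Glypteus}.
Only Ichnellus and Telyx show the derived state '1' for C5, supporting them as a clade.
Most parsimonious ingroup topology: ((Telyx,Ichnellus),(Glypteus,Acrois)).
The clade {Ichnellus, Telyx} is supported by C5: its derived state '1' occurs in exactly those taxa and in no other taxon (including the outgroup).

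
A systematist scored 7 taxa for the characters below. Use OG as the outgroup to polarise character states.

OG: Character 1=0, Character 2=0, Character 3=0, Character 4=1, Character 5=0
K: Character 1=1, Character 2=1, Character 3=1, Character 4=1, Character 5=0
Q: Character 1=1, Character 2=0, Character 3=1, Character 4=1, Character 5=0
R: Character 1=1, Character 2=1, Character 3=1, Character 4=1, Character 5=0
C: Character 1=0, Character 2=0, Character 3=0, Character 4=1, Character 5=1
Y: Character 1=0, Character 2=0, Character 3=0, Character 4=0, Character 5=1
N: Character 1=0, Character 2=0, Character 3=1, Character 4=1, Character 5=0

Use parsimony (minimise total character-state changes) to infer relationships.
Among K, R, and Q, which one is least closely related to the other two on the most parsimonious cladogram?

Character polarity is set by the outgroup: the derived state is whichever differs from the outgroup's state, so for Character 4 the derived state is '0', and for the remaining characters it is '1'.
Character 1 (derived state '1') is shared by K, Q, and R — a synapomorphy uniting that clade.
Character 2: derived state '1' in K and R only — synapomorphy for {K, R}.
Character 3: derived state '1' in K, N, Q, and R only — synapomorphy for {K, N, Q, R}.
Character 4 (derived state '0') is unique to Y (autapomorphy; uninformative for grouping).
Character 5 (derived state '1') is shared by C and Y — a synapomorphy uniting that clade.
Most parsimonious ingroup topology: ((((K,R),Q),N),(C,Y)).
K and R share a more recent common ancestor with each other than either does with Q, so Q is the least closely related of the three.

Q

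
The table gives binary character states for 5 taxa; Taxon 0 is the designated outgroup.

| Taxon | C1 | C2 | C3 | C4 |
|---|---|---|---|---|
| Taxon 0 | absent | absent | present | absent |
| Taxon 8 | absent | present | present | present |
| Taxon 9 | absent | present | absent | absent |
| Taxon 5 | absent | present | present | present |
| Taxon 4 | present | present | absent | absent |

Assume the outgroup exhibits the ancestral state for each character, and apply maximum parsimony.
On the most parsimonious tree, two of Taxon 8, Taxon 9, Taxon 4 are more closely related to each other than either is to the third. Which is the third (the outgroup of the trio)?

Taxon 8

Character polarity is set by the outgroup: the derived state is whichever differs from the outgroup's state, so for C3 the derived state is 'absent', and for the remaining characters it is 'present'.
C1: derived state 'present' in Taxon 4 only — an autapomorphy, so it tells us nothing about relationships among taxa.
C2 (derived state 'present') is shared by all ingroup taxa — unites the whole ingroup.
Only Taxon 4 and Taxon 9 show the derived state 'absent' for C3, supporting them as a clade.
C4 (derived state 'present') is shared by Taxon 5 and Taxon 8 — a synapomorphy uniting that clade.
Most parsimonious ingroup topology: ((Taxon 8,Taxon 5),(Taxon 9,Taxon 4)).
Taxon 9 and Taxon 4 share a more recent common ancestor with each other than either does with Taxon 8, so Taxon 8 is the least closely related of the three.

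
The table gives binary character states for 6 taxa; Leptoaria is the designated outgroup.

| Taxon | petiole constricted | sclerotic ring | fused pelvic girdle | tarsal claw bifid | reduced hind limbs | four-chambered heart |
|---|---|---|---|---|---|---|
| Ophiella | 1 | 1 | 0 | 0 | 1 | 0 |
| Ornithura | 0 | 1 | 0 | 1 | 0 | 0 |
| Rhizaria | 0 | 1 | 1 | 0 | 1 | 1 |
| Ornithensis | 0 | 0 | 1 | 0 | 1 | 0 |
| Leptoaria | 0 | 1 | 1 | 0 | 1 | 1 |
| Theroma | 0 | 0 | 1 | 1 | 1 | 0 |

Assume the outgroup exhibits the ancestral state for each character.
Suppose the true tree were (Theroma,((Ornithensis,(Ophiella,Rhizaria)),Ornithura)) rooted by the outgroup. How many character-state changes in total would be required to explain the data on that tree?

10

Map each character onto (Theroma,((Ornithensis,(Ophiella,Rhizaria)),Ornithura)) (rooted by Leptoaria) and count the minimum state changes it requires (Fitch parsimony):
petiole constricted: 1; sclerotic ring: 2; fused pelvic girdle: 2; tarsal claw bifid: 2; reduced hind limbs: 1; four-chambered heart: 2.
Total tree length = 10.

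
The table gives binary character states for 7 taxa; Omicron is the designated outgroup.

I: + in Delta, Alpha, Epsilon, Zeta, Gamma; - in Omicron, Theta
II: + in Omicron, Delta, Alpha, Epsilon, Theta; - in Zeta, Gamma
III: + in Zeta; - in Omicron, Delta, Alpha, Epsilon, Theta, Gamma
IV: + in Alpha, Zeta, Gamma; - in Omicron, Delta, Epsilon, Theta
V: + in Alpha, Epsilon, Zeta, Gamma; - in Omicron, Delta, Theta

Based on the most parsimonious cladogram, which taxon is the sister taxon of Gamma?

Character polarity is set by the outgroup: the derived state is whichever differs from the outgroup's state, so for II the derived state is '-', and for the remaining characters it is '+'.
I: derived state '+' in Alpha, Delta, Epsilon, Gamma, and Zeta only — synapomorphy for {Alpha, Delta, Epsilon, Gamma, Zeta}.
Only Gamma and Zeta show the derived state '-' for II, supporting them as a clade.
III: derived state '+' in Zeta only — an autapomorphy, so it tells us nothing about relationships among taxa.
Only Alpha, Gamma, and Zeta show the derived state '+' for IV, supporting them as a clade.
Only Alpha, Epsilon, Gamma, and Zeta show the derived state '+' for V, supporting them as a clade.
Most parsimonious ingroup topology: ((Delta,((Alpha,(Zeta,Gamma)),Epsilon)),Theta).
Gamma and Zeta form a cherry on this tree, so they are sister taxa.

Zeta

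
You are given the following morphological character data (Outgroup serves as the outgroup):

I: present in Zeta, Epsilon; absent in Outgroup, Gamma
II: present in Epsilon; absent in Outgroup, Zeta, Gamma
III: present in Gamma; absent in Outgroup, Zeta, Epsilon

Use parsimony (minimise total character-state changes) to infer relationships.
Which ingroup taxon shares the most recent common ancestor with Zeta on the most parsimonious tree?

The outgroup has state 'absent' for every character, so 'present' is the derived state throughout.
I (derived state 'present') is shared by Epsilon and Zeta — a synapomorphy uniting that clade.
II (derived state 'present') is unique to Epsilon (autapomorphy; uninformative for grouping).
III (derived state 'present') is unique to Gamma (autapomorphy; uninformative for grouping).
Most parsimonious ingroup topology: ((Zeta,Epsilon),Gamma).
Zeta and Epsilon form a cherry on this tree, so they are sister taxa.

Epsilon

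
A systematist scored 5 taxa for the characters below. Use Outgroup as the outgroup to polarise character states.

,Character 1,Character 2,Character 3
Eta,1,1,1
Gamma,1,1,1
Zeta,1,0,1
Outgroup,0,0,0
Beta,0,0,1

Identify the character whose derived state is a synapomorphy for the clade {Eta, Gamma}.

The outgroup has state '0' for every character, so '1' is the derived state throughout.
Only Eta, Gamma, and Zeta show the derived state '1' for Character 1, supporting them as a clade.
Character 2: derived state '1' in Eta and Gamma only — synapomorphy for {Eta, Gamma}.
All ingroup taxa share the derived state '1' for Character 3; it defines the ingroup but does not resolve relationships within it.
Most parsimonious ingroup topology: (((Gamma,Eta),Zeta),Beta).
The clade {Eta, Gamma} is supported by Character 2: its derived state '1' occurs in exactly those taxa and in no other taxon (including the outgroup).

Character 2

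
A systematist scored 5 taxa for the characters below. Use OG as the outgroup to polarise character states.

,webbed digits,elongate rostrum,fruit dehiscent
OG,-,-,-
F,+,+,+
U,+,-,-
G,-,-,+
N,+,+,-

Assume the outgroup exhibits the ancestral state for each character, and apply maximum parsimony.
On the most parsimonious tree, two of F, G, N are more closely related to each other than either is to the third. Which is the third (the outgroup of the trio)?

G

The outgroup has state '-' for every character, so '+' is the derived state throughout.
webbed digits: derived state '+' in F, N, and U only — synapomorphy for {F, N, U}.
Only F and N show the derived state '+' for elongate rostrum, supporting them as a clade.
fruit dehiscent groups F and G, which is incompatible with the clades supported by the remaining characters; treating it as convergent (homoplasy) costs fewer steps than any alternative tree.
Most parsimonious ingroup topology: (((F,N),U),G).
N and F share a more recent common ancestor with each other than either does with G, so G is the least closely related of the three.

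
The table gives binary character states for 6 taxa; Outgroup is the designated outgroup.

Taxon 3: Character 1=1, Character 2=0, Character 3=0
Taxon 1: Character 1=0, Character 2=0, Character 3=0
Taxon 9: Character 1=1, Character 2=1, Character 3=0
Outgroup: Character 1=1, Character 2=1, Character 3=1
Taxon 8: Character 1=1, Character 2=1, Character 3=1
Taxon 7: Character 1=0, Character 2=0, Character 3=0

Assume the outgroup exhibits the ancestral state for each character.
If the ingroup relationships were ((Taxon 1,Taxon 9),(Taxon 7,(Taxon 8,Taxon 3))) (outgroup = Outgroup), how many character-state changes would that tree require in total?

Map each character onto ((Taxon 1,Taxon 9),(Taxon 7,(Taxon 8,Taxon 3))) (rooted by Outgroup) and count the minimum state changes it requires (Fitch parsimony):
Character 1: 2; Character 2: 3; Character 3: 2.
Total tree length = 7.

7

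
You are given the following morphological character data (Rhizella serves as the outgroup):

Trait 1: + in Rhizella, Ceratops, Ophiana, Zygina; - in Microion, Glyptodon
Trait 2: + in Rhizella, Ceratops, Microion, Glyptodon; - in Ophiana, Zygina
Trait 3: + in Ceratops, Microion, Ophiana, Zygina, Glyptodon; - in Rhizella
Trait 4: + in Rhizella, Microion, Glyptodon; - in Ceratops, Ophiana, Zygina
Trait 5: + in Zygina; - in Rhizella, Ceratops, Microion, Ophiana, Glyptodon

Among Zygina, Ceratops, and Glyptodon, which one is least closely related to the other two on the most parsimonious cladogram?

Glyptodon

Character polarity is set by the outgroup: the derived state is whichever differs from the outgroup's state, so for Trait 1, Trait 2, Trait 4 the derived state is '-', and for the remaining characters it is '+'.
Only Glyptodon and Microion show the derived state '-' for Trait 1, supporting them as a clade.
Trait 2 (derived state '-') is shared by Ophiana and Zygina — a synapomorphy uniting that clade.
Trait 3 (derived state '+') is shared by all ingroup taxa — unites the whole ingroup.
Only Ceratops, Ophiana, and Zygina show the derived state '-' for Trait 4, supporting them as a clade.
Trait 5 (derived state '+') is unique to Zygina (autapomorphy; uninformative for grouping).
Most parsimonious ingroup topology: ((Ceratops,(Ophiana,Zygina)),(Microion,Glyptodon)).
Zygina and Ceratops share a more recent common ancestor with each other than either does with Glyptodon, so Glyptodon is the least closely related of the three.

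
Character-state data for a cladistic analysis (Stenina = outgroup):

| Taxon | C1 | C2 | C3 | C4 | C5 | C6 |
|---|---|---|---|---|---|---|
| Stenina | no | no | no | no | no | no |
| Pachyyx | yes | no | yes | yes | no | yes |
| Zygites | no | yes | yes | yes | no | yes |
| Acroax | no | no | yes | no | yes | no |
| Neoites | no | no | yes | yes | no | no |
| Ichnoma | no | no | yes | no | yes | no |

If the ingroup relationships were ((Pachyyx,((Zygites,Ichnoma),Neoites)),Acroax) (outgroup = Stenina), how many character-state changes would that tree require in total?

9

Map each character onto ((Pachyyx,((Zygites,Ichnoma),Neoites)),Acroax) (rooted by Stenina) and count the minimum state changes it requires (Fitch parsimony):
C1: 1; C2: 1; C3: 1; C4: 2; C5: 2; C6: 2.
Total tree length = 9.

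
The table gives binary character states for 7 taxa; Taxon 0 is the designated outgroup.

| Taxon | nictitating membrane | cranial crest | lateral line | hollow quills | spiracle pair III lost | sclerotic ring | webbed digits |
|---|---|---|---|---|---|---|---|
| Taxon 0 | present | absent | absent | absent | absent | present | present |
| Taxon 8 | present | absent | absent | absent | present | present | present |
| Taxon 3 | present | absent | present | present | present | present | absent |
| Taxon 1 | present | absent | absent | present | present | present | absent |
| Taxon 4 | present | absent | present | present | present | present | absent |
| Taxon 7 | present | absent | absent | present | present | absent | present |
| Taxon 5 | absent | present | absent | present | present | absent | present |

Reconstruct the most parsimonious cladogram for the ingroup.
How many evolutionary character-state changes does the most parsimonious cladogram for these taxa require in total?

Character polarity is set by the outgroup: the derived state is whichever differs from the outgroup's state, so for nictitating membrane, sclerotic ring, webbed digits the derived state is 'absent', and for the remaining characters it is 'present'.
nictitating membrane: derived state 'absent' in Taxon 5 only — an autapomorphy, so it tells us nothing about relationships among taxa.
cranial crest (derived state 'present') is unique to Taxon 5 (autapomorphy; uninformative for grouping).
lateral line (derived state 'present') is shared by Taxon 3 and Taxon 4 — a synapomorphy uniting that clade.
Only Taxon 1, Taxon 3, Taxon 4, Taxon 5, and Taxon 7 show the derived state 'present' for hollow quills, supporting them as a clade.
All ingroup taxa share the derived state 'present' for spiracle pair III lost; it defines the ingroup but does not resolve relationships within it.
sclerotic ring: derived state 'absent' in Taxon 5 and Taxon 7 only — synapomorphy for {Taxon 5, Taxon 7}.
webbed digits (derived state 'absent') is shared by Taxon 1, Taxon 3, and Taxon 4 — a synapomorphy uniting that clade.
Most parsimonious ingroup topology: (Taxon 8,(((Taxon 3,Taxon 4),Taxon 1),(Taxon 7,Taxon 5))).
Changes per character on this tree: nictitating membrane: 1; cranial crest: 1; lateral line: 1; hollow quills: 1; spiracle pair III lost: 1; sclerotic ring: 1; webbed digits: 1.
Total = 7.

7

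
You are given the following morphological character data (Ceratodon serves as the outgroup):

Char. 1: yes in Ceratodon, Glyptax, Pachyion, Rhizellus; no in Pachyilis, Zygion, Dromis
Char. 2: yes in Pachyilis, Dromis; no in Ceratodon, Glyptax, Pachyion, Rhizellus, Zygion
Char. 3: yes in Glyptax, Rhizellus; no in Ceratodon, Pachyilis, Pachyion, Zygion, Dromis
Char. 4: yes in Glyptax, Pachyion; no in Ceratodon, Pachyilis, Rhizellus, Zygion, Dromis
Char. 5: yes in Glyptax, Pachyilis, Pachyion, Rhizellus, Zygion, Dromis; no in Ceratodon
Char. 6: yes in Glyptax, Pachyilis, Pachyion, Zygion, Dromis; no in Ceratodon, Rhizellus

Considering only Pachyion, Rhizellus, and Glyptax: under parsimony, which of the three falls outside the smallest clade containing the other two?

Rhizellus

Character polarity is set by the outgroup: the derived state is whichever differs from the outgroup's state, so for Char. 1 the derived state is 'no', and for the remaining characters it is 'yes'.
Char. 1: derived state 'no' in Dromis, Pachyilis, and Zygion only — synapomorphy for {Dromis, Pachyilis, Zygion}.
Only Dromis and Pachyilis show the derived state 'yes' for Char. 2, supporting them as a clade.
Char. 3 (state 'yes') occurs in Glyptax and Rhizellus but conflicts with the nesting implied by the other characters — most parsimoniously interpreted as homoplasy.
Only Glyptax and Pachyion show the derived state 'yes' for Char. 4, supporting them as a clade.
All ingroup taxa share the derived state 'yes' for Char. 5; it defines the ingroup but does not resolve relationships within it.
Only Dromis, Glyptax, Pachyilis, Pachyion, and Zygion show the derived state 'yes' for Char. 6, supporting them as a clade.
Most parsimonious ingroup topology: (((Glyptax,Pachyion),((Pachyilis,Dromis),Zygion)),Rhizellus).
Glyptax and Pachyion share a more recent common ancestor with each other than either does with Rhizellus, so Rhizellus is the least closely related of the three.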